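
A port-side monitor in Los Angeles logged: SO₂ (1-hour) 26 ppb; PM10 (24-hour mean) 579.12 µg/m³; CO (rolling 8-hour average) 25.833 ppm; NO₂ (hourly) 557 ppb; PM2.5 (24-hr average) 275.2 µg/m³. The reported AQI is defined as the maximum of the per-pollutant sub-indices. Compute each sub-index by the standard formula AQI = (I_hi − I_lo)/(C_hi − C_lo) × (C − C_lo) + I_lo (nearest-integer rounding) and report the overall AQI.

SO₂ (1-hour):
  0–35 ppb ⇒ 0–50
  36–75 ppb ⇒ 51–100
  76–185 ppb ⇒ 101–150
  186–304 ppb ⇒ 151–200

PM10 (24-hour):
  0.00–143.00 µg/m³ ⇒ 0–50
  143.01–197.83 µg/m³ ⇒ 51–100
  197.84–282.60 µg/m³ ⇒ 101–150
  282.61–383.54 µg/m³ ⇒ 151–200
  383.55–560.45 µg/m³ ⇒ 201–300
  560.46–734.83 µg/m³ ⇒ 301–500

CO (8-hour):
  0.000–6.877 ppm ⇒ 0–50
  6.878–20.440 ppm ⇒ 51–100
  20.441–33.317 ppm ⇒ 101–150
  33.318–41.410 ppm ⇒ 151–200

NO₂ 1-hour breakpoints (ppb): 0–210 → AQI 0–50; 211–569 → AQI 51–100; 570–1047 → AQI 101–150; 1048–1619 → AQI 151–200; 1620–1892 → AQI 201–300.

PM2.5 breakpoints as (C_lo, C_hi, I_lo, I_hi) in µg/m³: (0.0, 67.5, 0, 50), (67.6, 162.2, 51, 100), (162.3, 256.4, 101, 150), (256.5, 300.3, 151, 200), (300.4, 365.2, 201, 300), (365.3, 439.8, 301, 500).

SO₂: 26 lies in 0–35, so I_lo=0, I_hi=50, C_lo=0, C_hi=35.
(50−0)/(35−0) × (26−0) + 0 = 50/35 × 26 + 0 ≈ 37.14 → 37.
PM10: 579.12 ∈ [560.46, 734.83] ↔ index [301, 500].
301 + (579.12−560.46)·(500−301)/(734.83−560.46) = 301 + 18.66·199/174.37 ≈ 322.30, so AQI = 322.
CO: row 20.441–33.317 (AQI 101–150). (150−101)·(25.833−20.441)/(33.317−20.441) + 101 = 49·5.392/12.876 + 101 ≈ 121.52 → 122.
NO₂: 557 lies in 211–569, so I_lo=51, I_hi=100, C_lo=211, C_hi=569.
(100−51)/(569−211) × (557−211) + 51 = 49/358 × 346 + 51 ≈ 98.36 → 98.
PM2.5: 275.2 lies in 256.5–300.3, so I_lo=151, I_hi=200, C_lo=256.5, C_hi=300.3.
(200−151)/(300.3−256.5) × (275.2−256.5) + 151 = 49/43.8 × 18.7 + 151 ≈ 171.92 → 172.
Sub-indices: SO₂→37, PM10→322, CO→122, NO₂→98, PM2.5→172. Overall AQI = max = 322; dominant pollutant is PM10.
AQI 322: Hazardous.

322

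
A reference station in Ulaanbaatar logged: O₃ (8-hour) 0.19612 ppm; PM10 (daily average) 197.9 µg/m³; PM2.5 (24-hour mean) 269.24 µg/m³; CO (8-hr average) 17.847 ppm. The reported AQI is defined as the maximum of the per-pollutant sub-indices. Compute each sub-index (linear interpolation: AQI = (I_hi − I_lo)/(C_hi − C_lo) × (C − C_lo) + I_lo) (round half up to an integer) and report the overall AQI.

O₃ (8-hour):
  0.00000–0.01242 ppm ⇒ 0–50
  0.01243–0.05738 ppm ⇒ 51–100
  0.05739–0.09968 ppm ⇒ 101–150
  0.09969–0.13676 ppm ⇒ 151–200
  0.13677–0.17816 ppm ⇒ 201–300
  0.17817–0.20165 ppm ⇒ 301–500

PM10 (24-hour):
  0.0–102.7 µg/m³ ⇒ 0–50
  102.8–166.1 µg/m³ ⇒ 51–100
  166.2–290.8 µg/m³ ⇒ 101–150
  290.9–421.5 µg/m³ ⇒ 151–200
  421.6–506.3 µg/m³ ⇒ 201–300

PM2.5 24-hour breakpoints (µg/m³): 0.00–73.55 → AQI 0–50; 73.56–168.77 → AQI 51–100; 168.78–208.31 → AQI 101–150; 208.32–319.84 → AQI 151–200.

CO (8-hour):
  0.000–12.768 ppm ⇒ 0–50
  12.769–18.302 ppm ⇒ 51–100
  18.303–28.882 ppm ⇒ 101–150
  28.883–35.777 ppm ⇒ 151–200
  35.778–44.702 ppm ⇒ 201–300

O₃: 0.19612 ∈ [0.17817, 0.20165] ↔ index [301, 500].
301 + (0.19612−0.17817)·(500−301)/(0.20165−0.17817) = 301 + 0.01795·199/0.02348 ≈ 453.13, so AQI = 453.
PM10: row 166.2–290.8 (AQI 101–150). (150−101)·(197.9−166.2)/(290.8−166.2) + 101 = 49·31.7/124.6 + 101 ≈ 113.47 → 113.
PM2.5: row 208.32–319.84 (AQI 151–200). (200−151)·(269.24−208.32)/(319.84−208.32) + 151 = 49·60.92/111.52 + 151 ≈ 177.77 → 178.
CO: row 12.769–18.302 (AQI 51–100). (100−51)·(17.847−12.769)/(18.302−12.769) + 51 = 49·5.078/5.533 + 51 ≈ 95.97 → 96.
Sub-indices: O₃→453, PM10→113, PM2.5→178, CO→96. Overall AQI = max = 453; dominant pollutant is O₃.

453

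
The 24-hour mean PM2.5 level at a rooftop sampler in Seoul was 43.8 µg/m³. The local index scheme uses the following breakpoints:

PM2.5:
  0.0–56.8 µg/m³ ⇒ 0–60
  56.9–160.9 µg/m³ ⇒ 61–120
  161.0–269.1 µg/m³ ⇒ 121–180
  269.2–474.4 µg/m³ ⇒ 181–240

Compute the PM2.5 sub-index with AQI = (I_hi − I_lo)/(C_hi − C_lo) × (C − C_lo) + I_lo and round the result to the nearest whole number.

46

PM2.5 43.8: bracket 0.0–56.8 → index 0–60; slope 60/56.8, offset 43.8.
AQI = 0 + 60/56.8·43.8 ≈ 46.27 ⇒ 46.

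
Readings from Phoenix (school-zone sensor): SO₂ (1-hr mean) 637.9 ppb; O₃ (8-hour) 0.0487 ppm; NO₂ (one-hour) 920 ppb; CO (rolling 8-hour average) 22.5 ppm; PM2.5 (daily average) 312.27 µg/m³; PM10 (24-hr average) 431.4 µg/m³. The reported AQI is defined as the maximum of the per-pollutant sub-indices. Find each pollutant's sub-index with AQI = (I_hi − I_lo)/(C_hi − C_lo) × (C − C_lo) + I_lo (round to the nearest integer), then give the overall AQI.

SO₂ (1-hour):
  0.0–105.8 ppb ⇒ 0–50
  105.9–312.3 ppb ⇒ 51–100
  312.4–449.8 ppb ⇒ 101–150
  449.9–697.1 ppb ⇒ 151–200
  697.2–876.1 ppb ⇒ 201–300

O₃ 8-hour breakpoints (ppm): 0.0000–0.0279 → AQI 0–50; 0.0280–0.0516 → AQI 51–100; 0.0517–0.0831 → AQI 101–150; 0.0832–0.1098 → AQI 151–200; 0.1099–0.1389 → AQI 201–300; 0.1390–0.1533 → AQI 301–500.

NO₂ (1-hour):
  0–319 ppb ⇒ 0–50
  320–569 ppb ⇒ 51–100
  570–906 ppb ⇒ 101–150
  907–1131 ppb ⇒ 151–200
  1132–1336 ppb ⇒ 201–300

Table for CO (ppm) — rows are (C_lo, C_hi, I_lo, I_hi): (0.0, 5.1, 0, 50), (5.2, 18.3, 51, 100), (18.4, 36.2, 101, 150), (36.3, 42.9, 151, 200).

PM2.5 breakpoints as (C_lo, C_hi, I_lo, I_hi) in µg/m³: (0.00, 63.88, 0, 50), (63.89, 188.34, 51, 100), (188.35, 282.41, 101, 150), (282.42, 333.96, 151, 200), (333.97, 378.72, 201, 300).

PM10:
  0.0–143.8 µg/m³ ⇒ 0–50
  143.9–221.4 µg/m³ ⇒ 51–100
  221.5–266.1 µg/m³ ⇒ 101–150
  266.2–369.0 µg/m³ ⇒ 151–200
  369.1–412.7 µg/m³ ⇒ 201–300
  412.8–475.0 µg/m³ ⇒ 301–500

SO₂: 637.9 lies in 449.9–697.1, so I_lo=151, I_hi=200, C_lo=449.9, C_hi=697.1.
(200−151)/(697.1−449.9) × (637.9−449.9) + 151 = 49/247.2 × 188.0 + 151 ≈ 188.27 → 188.
O₃ 0.0487: bracket 0.0280–0.0516 → index 51–100; slope 49/0.0236, offset 0.0207.
AQI = 51 + 49/0.0236·0.0207 ≈ 93.98 ⇒ 94.
NO₂ 920: bracket 907–1131 → index 151–200; slope 49/224, offset 13.
AQI = 151 + 49/224·13 ≈ 153.84 ⇒ 154.
CO: 22.5 ∈ [18.4, 36.2] ↔ index [101, 150].
101 + (22.5−18.4)·(150−101)/(36.2−18.4) = 101 + 4.1·49/17.8 ≈ 112.29, so AQI = 112.
PM2.5 312.27: bracket 282.42–333.96 → index 151–200; slope 49/51.54, offset 29.85.
AQI = 151 + 49/51.54·29.85 ≈ 179.38 ⇒ 179.
PM10: 431.4 lies in 412.8–475.0, so I_lo=301, I_hi=500, C_lo=412.8, C_hi=475.0.
(500−301)/(475.0−412.8) × (431.4−412.8) + 301 = 199/62.2 × 18.6 + 301 ≈ 360.51 → 361.
Sub-indices: SO₂→188, O₃→94, NO₂→154, CO→112, PM2.5→179, PM10→361. Overall AQI = max = 361; dominant pollutant is PM10.

361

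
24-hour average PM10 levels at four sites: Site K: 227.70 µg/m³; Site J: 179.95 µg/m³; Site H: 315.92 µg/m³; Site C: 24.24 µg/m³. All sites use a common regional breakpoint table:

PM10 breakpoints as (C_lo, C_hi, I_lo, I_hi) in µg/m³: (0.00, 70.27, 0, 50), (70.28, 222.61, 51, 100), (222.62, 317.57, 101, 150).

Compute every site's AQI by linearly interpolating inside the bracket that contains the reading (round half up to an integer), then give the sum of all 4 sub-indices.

Site K 227.70: bracket 222.62–317.57 → index 101–150; slope 49/94.95, offset 5.08.
AQI = 101 + 49/94.95·5.08 ≈ 103.62 ⇒ 104.
Site J 179.95: bracket 70.28–222.61 → index 51–100; slope 49/152.33, offset 109.67.
AQI = 51 + 49/152.33·109.67 ≈ 86.28 ⇒ 86.
Site H: 315.92 lies in 222.62–317.57, so I_lo=101, I_hi=150, C_lo=222.62, C_hi=317.57.
(150−101)/(317.57−222.62) × (315.92−222.62) + 101 = 49/94.95 × 93.30 + 101 ≈ 149.15 → 149.
Site C 24.24: bracket 0.00–70.27 → index 0–50; slope 50/70.27, offset 24.24.
AQI = 0 + 50/70.27·24.24 ≈ 17.25 ⇒ 17.
AQIs: Site K=104, Site J=86, Site H=149, Site C=17. Sum = 104 + 86 + 149 + 17 = 356.

356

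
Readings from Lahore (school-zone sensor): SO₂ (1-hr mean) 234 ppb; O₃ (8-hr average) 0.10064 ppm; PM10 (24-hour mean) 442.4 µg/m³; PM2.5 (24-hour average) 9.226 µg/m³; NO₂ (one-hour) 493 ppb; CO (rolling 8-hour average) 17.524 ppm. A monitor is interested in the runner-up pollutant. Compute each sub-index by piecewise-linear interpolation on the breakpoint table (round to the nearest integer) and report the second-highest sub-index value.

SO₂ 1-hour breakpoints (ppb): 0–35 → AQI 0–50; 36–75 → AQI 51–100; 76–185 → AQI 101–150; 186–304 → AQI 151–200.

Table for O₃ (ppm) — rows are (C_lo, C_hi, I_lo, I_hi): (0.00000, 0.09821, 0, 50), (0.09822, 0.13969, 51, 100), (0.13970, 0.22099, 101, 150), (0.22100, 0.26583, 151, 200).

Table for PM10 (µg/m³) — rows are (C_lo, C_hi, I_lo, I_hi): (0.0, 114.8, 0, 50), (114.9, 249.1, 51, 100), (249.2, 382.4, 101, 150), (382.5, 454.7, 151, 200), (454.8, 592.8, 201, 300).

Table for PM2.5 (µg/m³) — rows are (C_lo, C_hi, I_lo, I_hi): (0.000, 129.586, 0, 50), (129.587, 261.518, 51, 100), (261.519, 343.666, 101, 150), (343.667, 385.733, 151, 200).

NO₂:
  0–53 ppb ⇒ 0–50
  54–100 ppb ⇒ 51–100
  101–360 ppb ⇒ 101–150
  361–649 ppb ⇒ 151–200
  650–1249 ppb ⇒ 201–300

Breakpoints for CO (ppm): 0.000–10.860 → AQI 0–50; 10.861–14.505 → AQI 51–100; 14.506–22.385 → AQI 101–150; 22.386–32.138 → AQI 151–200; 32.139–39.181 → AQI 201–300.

173

SO₂: 234 lies in 186–304, so I_lo=151, I_hi=200, C_lo=186, C_hi=304.
(200−151)/(304−186) × (234−186) + 151 = 49/118 × 48 + 151 ≈ 170.93 → 171.
O₃: row 0.09822–0.13969 (AQI 51–100). (100−51)·(0.10064−0.09822)/(0.13969−0.09822) + 51 = 49·0.00242/0.04147 + 51 ≈ 53.86 → 54.
PM10: 442.4 lies in 382.5–454.7, so I_lo=151, I_hi=200, C_lo=382.5, C_hi=454.7.
(200−151)/(454.7−382.5) × (442.4−382.5) + 151 = 49/72.2 × 59.9 + 151 ≈ 191.65 → 192.
PM2.5 9.226: bracket 0.000–129.586 → index 0–50; slope 50/129.586, offset 9.226.
AQI = 0 + 50/129.586·9.226 ≈ 3.56 ⇒ 4.
NO₂ 493: bracket 361–649 → index 151–200; slope 49/288, offset 132.
AQI = 151 + 49/288·132 ≈ 173.46 ⇒ 173.
CO 17.524: bracket 14.506–22.385 → index 101–150; slope 49/7.879, offset 3.018.
AQI = 101 + 49/7.879·3.018 ≈ 119.77 ⇒ 120.
Sub-indices: SO₂→171, O₃→54, PM10→192, PM2.5→4, NO₂→173, CO→120. Ranked high→low: 192, 173, 171, 120, 54, 4. Second-highest sub-index = 173.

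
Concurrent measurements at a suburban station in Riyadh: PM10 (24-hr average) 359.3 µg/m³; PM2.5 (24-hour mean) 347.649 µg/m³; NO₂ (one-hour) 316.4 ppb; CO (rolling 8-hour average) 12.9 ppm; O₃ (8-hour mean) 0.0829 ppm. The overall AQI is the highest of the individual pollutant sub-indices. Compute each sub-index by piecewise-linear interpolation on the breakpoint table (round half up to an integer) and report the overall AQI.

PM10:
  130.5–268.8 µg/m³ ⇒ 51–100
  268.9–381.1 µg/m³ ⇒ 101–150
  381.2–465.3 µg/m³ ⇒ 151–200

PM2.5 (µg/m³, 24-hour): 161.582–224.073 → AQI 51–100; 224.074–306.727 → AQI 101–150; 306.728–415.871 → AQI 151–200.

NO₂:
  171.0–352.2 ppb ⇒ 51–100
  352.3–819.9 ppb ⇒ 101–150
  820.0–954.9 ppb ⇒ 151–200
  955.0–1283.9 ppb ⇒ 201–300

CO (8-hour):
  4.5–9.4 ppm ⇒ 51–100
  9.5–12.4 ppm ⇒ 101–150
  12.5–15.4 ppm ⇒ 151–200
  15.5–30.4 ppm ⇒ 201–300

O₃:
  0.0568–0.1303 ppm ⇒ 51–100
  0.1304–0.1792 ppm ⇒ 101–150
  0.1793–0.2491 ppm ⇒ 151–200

169

PM10: 359.3 ∈ [268.9, 381.1] ↔ index [101, 150].
101 + (359.3−268.9)·(150−101)/(381.1−268.9) = 101 + 90.4·49/112.2 ≈ 140.48, so AQI = 140.
PM2.5: row 306.728–415.871 (AQI 151–200). (200−151)·(347.649−306.728)/(415.871−306.728) + 151 = 49·40.921/109.143 + 151 ≈ 169.37 → 169.
NO₂: 316.4 ∈ [171.0, 352.2] ↔ index [51, 100].
51 + (316.4−171.0)·(100−51)/(352.2−171.0) = 51 + 145.4·49/181.2 ≈ 90.32, so AQI = 90.
CO: 12.9 ∈ [12.5, 15.4] ↔ index [151, 200].
151 + (12.9−12.5)·(200−151)/(15.4−12.5) = 151 + 0.4·49/2.9 ≈ 157.76, so AQI = 158.
O₃: 0.0829 ∈ [0.0568, 0.1303] ↔ index [51, 100].
51 + (0.0829−0.0568)·(100−51)/(0.1303−0.0568) = 51 + 0.0261·49/0.0735 ≈ 68.40, so AQI = 68.
Sub-indices: PM10→140, PM2.5→169, NO₂→90, CO→158, O₃→68. Overall AQI = max = 169; dominant pollutant is PM2.5.
AQI 169: Unhealthy.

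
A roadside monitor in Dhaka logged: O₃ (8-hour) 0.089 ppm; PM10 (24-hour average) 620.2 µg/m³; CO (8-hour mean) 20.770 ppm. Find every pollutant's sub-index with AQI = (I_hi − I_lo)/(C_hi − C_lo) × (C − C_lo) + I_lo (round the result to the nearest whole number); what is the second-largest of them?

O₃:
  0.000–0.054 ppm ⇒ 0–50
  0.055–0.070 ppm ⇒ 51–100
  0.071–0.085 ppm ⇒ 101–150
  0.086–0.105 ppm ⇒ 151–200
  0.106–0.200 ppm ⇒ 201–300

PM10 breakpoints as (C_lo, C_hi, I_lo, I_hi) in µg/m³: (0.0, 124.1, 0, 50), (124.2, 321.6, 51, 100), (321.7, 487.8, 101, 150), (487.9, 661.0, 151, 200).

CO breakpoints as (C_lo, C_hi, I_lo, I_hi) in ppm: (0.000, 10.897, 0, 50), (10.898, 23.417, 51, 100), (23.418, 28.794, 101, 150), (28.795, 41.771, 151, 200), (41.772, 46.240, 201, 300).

O₃: 0.089 lies in 0.086–0.105, so I_lo=151, I_hi=200, C_lo=0.086, C_hi=0.105.
(200−151)/(0.105−0.086) × (0.089−0.086) + 151 = 49/0.019 × 0.003 + 151 ≈ 158.74 → 159.
PM10: 620.2 lies in 487.9–661.0, so I_lo=151, I_hi=200, C_lo=487.9, C_hi=661.0.
(200−151)/(661.0−487.9) × (620.2−487.9) + 151 = 49/173.1 × 132.3 + 151 ≈ 188.45 → 188.
CO 20.770: bracket 10.898–23.417 → index 51–100; slope 49/12.519, offset 9.872.
AQI = 51 + 49/12.519·9.872 ≈ 89.64 ⇒ 90.
Sub-indices: O₃→159, PM10→188, CO→90. Ranked high→low: 188, 159, 90. Second-highest sub-index = 159.

159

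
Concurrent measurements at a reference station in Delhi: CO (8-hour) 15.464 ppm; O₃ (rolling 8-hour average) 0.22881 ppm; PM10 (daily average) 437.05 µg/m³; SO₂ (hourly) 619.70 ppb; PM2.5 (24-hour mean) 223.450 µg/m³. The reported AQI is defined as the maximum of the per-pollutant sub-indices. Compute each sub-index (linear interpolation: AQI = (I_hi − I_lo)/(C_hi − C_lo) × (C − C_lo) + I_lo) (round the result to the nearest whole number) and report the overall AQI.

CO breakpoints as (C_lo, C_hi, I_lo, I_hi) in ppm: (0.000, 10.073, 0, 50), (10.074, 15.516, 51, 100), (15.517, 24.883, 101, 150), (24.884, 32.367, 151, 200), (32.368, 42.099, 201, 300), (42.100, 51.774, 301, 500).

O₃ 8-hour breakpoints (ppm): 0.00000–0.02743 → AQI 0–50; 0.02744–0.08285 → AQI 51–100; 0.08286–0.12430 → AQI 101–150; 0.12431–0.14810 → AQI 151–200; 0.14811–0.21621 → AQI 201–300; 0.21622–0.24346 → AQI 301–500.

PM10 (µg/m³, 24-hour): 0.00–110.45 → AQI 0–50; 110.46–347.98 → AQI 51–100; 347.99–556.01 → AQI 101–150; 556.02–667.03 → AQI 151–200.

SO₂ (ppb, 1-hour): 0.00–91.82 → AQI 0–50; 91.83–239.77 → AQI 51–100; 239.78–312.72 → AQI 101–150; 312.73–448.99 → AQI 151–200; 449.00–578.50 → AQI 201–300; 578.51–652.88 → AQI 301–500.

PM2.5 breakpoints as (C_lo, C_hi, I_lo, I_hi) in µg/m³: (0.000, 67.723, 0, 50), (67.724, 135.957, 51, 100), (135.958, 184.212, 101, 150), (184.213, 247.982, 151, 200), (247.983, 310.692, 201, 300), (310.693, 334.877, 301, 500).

CO: row 10.074–15.516 (AQI 51–100). (100−51)·(15.464−10.074)/(15.516−10.074) + 51 = 49·5.390/5.442 + 51 ≈ 99.53 → 100.
O₃ 0.22881: bracket 0.21622–0.24346 → index 301–500; slope 199/0.02724, offset 0.01259.
AQI = 301 + 199/0.02724·0.01259 ≈ 392.98 ⇒ 393.
PM10: 437.05 ∈ [347.99, 556.01] ↔ index [101, 150].
101 + (437.05−347.99)·(150−101)/(556.01−347.99) = 101 + 89.06·49/208.02 ≈ 121.98, so AQI = 122.
SO₂: 619.70 lies in 578.51–652.88, so I_lo=301, I_hi=500, C_lo=578.51, C_hi=652.88.
(500−301)/(652.88−578.51) × (619.70−578.51) + 301 = 199/74.37 × 41.19 + 301 ≈ 411.22 → 411.
PM2.5 223.450: bracket 184.213–247.982 → index 151–200; slope 49/63.769, offset 39.237.
AQI = 151 + 49/63.769·39.237 ≈ 181.15 ⇒ 181.
Sub-indices: CO→100, O₃→393, PM10→122, SO₂→411, PM2.5→181. Overall AQI = max = 411; dominant pollutant is SO₂.

411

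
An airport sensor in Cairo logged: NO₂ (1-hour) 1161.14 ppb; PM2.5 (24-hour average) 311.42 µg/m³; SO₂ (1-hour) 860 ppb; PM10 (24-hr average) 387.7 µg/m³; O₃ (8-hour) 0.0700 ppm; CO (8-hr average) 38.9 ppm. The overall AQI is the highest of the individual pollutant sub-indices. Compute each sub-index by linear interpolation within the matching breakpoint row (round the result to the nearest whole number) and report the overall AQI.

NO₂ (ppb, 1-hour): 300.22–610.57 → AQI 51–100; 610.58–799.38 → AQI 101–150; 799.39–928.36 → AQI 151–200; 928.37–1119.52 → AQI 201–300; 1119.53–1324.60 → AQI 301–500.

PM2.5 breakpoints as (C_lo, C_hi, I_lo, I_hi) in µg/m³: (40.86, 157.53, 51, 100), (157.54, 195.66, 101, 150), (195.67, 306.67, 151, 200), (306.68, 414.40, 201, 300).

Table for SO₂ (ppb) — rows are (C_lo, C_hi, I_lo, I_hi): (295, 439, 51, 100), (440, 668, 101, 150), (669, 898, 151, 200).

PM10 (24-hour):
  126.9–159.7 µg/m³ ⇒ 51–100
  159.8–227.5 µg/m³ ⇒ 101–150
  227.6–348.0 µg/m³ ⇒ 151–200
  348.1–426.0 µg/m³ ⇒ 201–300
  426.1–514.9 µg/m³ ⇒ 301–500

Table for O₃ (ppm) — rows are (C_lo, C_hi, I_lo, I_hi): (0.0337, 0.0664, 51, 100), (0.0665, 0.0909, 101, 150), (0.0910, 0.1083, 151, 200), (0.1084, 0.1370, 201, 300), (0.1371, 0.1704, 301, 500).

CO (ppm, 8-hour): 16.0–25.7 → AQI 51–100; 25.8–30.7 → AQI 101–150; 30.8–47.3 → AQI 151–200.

NO₂ 1161.14: bracket 1119.53–1324.60 → index 301–500; slope 199/205.07, offset 41.61.
AQI = 301 + 199/205.07·41.61 ≈ 341.38 ⇒ 341.
PM2.5 311.42: bracket 306.68–414.40 → index 201–300; slope 99/107.72, offset 4.74.
AQI = 201 + 99/107.72·4.74 ≈ 205.36 ⇒ 205.
SO₂: row 669–898 (AQI 151–200). (200−151)·(860−669)/(898−669) + 151 = 49·191/229 + 151 ≈ 191.87 → 192.
PM10: 387.7 ∈ [348.1, 426.0] ↔ index [201, 300].
201 + (387.7−348.1)·(300−201)/(426.0−348.1) = 201 + 39.6·99/77.9 ≈ 251.33, so AQI = 251.
O₃ 0.0700: bracket 0.0665–0.0909 → index 101–150; slope 49/0.0244, offset 0.0035.
AQI = 101 + 49/0.0244·0.0035 ≈ 108.03 ⇒ 108.
CO 38.9: bracket 30.8–47.3 → index 151–200; slope 49/16.5, offset 8.1.
AQI = 151 + 49/16.5·8.1 ≈ 175.05 ⇒ 175.
Sub-indices: NO₂→341, PM2.5→205, SO₂→192, PM10→251, O₃→108, CO→175. Overall AQI = max = 341; dominant pollutant is NO₂.

341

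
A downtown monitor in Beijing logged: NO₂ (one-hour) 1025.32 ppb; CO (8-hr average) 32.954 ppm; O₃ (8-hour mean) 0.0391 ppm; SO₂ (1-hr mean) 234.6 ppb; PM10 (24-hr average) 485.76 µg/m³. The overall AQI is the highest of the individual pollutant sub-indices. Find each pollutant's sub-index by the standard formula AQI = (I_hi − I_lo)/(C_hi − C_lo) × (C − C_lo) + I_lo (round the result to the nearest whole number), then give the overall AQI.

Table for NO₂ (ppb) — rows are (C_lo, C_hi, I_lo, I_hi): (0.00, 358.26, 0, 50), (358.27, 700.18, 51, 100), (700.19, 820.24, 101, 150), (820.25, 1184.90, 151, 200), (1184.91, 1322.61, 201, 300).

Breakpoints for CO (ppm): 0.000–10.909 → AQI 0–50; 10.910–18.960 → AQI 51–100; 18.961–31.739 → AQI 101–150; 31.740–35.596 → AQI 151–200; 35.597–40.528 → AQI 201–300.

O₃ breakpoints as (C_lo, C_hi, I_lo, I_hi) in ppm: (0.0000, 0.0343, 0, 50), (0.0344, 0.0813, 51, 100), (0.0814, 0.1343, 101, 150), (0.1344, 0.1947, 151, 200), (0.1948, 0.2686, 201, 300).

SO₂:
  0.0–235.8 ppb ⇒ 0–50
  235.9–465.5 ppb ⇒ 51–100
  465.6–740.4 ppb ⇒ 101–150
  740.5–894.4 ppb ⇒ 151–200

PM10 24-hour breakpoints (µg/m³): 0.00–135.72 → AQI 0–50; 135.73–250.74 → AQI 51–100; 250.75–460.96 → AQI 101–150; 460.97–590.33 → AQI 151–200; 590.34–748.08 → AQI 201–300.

179

NO₂: row 820.25–1184.90 (AQI 151–200). (200−151)·(1025.32−820.25)/(1184.90−820.25) + 151 = 49·205.07/364.65 + 151 ≈ 178.56 → 179.
CO: 32.954 lies in 31.740–35.596, so I_lo=151, I_hi=200, C_lo=31.740, C_hi=35.596.
(200−151)/(35.596−31.740) × (32.954−31.740) + 151 = 49/3.856 × 1.214 + 151 ≈ 166.43 → 166.
O₃: row 0.0344–0.0813 (AQI 51–100). (100−51)·(0.0391−0.0344)/(0.0813−0.0344) + 51 = 49·0.0047/0.0469 + 51 ≈ 55.91 → 56.
SO₂ 234.6: bracket 0.0–235.8 → index 0–50; slope 50/235.8, offset 234.6.
AQI = 0 + 50/235.8·234.6 ≈ 49.75 ⇒ 50.
PM10: 485.76 ∈ [460.97, 590.33] ↔ index [151, 200].
151 + (485.76−460.97)·(200−151)/(590.33−460.97) = 151 + 24.79·49/129.36 ≈ 160.39, so AQI = 160.
Sub-indices: NO₂→179, CO→166, O₃→56, SO₂→50, PM10→160. Overall AQI = max = 179; dominant pollutant is NO₂.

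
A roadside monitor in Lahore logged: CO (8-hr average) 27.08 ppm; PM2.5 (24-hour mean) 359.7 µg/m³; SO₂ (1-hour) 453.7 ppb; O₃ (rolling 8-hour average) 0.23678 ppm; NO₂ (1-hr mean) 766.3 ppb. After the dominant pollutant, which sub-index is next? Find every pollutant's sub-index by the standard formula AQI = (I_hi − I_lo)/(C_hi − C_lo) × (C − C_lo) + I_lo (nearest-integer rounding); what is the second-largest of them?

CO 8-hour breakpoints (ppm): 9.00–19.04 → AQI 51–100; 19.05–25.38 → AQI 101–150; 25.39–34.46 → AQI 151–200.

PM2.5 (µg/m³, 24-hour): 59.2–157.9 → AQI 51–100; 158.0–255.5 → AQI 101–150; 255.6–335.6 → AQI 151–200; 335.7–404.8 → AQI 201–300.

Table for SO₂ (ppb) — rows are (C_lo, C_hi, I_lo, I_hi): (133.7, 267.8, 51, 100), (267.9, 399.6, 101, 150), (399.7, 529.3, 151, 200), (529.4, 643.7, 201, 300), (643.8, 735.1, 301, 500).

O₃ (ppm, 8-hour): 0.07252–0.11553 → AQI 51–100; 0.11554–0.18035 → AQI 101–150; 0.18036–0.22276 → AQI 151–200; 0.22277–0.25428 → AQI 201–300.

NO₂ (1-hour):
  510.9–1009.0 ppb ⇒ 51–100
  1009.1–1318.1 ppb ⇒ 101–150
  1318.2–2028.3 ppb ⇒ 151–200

CO: row 25.39–34.46 (AQI 151–200). (200−151)·(27.08−25.39)/(34.46−25.39) + 151 = 49·1.69/9.07 + 151 ≈ 160.13 → 160.
PM2.5 359.7: bracket 335.7–404.8 → index 201–300; slope 99/69.1, offset 24.0.
AQI = 201 + 99/69.1·24.0 ≈ 235.38 ⇒ 235.
SO₂: 453.7 lies in 399.7–529.3, so I_lo=151, I_hi=200, C_lo=399.7, C_hi=529.3.
(200−151)/(529.3−399.7) × (453.7−399.7) + 151 = 49/129.6 × 54.0 + 151 ≈ 171.42 → 171.
O₃: 0.23678 lies in 0.22277–0.25428, so I_lo=201, I_hi=300, C_lo=0.22277, C_hi=0.25428.
(300−201)/(0.25428−0.22277) × (0.23678−0.22277) + 201 = 99/0.03151 × 0.01401 + 201 ≈ 245.02 → 245.
NO₂ 766.3: bracket 510.9–1009.0 → index 51–100; slope 49/498.1, offset 255.4.
AQI = 51 + 49/498.1·255.4 ≈ 76.12 ⇒ 76.
Sub-indices: CO→160, PM2.5→235, SO₂→171, O₃→245, NO₂→76. Ranked high→low: 245, 235, 171, 160, 76. Second-highest sub-index = 235.

235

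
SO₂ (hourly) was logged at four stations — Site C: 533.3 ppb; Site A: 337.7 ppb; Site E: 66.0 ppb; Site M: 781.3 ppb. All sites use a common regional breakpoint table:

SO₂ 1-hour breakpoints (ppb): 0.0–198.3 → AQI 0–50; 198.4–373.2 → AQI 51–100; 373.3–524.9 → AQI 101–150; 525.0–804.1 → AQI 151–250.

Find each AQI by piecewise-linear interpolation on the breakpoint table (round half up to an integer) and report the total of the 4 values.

503

Site C 533.3: bracket 525.0–804.1 → index 151–250; slope 99/279.1, offset 8.3.
AQI = 151 + 99/279.1·8.3 ≈ 153.94 ⇒ 154.
Site A 337.7: bracket 198.4–373.2 → index 51–100; slope 49/174.8, offset 139.3.
AQI = 51 + 49/174.8·139.3 ≈ 90.05 ⇒ 90.
Site E: row 0.0–198.3 (AQI 0–50). (50−0)·(66.0−0.0)/(198.3−0.0) + 0 = 50·66.0/198.3 + 0 ≈ 16.64 → 17.
Site M: 781.3 lies in 525.0–804.1, so I_lo=151, I_hi=250, C_lo=525.0, C_hi=804.1.
(250−151)/(804.1−525.0) × (781.3−525.0) + 151 = 99/279.1 × 256.3 + 151 ≈ 241.91 → 242.
AQIs: Site C=154, Site A=90, Site E=17, Site M=242. Sum = 154 + 90 + 17 + 242 = 503.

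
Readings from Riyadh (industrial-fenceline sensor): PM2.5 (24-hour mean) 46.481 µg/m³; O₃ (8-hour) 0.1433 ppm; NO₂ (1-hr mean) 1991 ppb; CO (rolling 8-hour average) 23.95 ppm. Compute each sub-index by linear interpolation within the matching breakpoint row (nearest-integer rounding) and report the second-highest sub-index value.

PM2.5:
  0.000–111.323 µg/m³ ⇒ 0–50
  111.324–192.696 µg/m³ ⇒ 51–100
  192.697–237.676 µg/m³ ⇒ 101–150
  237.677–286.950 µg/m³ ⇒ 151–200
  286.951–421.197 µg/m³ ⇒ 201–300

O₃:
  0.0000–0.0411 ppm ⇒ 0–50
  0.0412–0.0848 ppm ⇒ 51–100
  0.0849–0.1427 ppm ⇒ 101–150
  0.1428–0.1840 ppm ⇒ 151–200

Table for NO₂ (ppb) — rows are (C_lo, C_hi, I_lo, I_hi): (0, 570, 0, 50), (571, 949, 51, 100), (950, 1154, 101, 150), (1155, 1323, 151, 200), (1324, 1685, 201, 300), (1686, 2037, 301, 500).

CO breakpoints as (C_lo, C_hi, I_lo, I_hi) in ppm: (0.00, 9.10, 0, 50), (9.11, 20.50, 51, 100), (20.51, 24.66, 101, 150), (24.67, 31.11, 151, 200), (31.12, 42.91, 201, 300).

PM2.5: 46.481 ∈ [0.000, 111.323] ↔ index [0, 50].
0 + (46.481−0.000)·(50−0)/(111.323−0.000) = 0 + 46.481·50/111.323 ≈ 20.88, so AQI = 21.
O₃: 0.1433 lies in 0.1428–0.1840, so I_lo=151, I_hi=200, C_lo=0.1428, C_hi=0.1840.
(200−151)/(0.1840−0.1428) × (0.1433−0.1428) + 151 = 49/0.0412 × 0.0005 + 151 ≈ 151.59 → 152.
NO₂: 1991 lies in 1686–2037, so I_lo=301, I_hi=500, C_lo=1686, C_hi=2037.
(500−301)/(2037−1686) × (1991−1686) + 301 = 199/351 × 305 + 301 ≈ 473.92 → 474.
CO: 23.95 lies in 20.51–24.66, so I_lo=101, I_hi=150, C_lo=20.51, C_hi=24.66.
(150−101)/(24.66−20.51) × (23.95−20.51) + 101 = 49/4.15 × 3.44 + 101 ≈ 141.62 → 142.
Sub-indices: PM2.5→21, O₃→152, NO₂→474, CO→142. Ranked high→low: 474, 152, 142, 21. Second-highest sub-index = 152.

152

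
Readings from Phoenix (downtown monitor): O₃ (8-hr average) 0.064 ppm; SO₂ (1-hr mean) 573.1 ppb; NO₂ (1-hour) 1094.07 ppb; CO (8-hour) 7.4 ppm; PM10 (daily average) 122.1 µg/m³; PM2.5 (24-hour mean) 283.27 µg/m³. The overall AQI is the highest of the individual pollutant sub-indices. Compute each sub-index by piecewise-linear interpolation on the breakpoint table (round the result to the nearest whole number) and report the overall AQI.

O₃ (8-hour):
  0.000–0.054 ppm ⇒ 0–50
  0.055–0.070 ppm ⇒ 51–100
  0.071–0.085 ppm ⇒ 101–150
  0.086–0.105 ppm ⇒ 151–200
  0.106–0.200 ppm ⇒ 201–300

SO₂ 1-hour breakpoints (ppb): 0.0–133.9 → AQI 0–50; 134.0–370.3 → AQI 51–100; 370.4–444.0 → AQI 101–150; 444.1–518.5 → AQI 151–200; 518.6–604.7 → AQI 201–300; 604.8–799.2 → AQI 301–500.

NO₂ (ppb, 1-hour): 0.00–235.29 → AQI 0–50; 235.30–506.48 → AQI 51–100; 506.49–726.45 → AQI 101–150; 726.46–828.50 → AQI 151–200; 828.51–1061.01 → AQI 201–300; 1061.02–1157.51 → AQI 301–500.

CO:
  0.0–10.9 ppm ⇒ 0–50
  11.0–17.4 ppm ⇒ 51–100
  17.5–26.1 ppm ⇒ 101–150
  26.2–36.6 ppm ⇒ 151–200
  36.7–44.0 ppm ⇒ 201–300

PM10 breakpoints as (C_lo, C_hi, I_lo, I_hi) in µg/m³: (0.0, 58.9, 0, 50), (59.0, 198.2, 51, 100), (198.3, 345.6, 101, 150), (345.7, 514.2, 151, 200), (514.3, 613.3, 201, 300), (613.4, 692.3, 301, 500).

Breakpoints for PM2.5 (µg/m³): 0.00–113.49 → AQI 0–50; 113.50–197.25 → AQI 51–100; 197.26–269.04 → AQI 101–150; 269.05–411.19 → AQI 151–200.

O₃: 0.064 lies in 0.055–0.070, so I_lo=51, I_hi=100, C_lo=0.055, C_hi=0.070.
(100−51)/(0.070−0.055) × (0.064−0.055) + 51 = 49/0.015 × 0.009 + 51 ≈ 80.40 → 80.
SO₂ 573.1: bracket 518.6–604.7 → index 201–300; slope 99/86.1, offset 54.5.
AQI = 201 + 99/86.1·54.5 ≈ 263.67 ⇒ 264.
NO₂: 1094.07 ∈ [1061.02, 1157.51] ↔ index [301, 500].
301 + (1094.07−1061.02)·(500−301)/(1157.51−1061.02) = 301 + 33.05·199/96.49 ≈ 369.16, so AQI = 369.
CO: row 0.0–10.9 (AQI 0–50). (50−0)·(7.4−0.0)/(10.9−0.0) + 0 = 50·7.4/10.9 + 0 ≈ 33.94 → 34.
PM10: 122.1 ∈ [59.0, 198.2] ↔ index [51, 100].
51 + (122.1−59.0)·(100−51)/(198.2−59.0) = 51 + 63.1·49/139.2 ≈ 73.21, so AQI = 73.
PM2.5: 283.27 ∈ [269.05, 411.19] ↔ index [151, 200].
151 + (283.27−269.05)·(200−151)/(411.19−269.05) = 151 + 14.22·49/142.14 ≈ 155.90, so AQI = 156.
Sub-indices: O₃→80, SO₂→264, NO₂→369, CO→34, PM10→73, PM2.5→156. Overall AQI = max = 369; dominant pollutant is NO₂.

369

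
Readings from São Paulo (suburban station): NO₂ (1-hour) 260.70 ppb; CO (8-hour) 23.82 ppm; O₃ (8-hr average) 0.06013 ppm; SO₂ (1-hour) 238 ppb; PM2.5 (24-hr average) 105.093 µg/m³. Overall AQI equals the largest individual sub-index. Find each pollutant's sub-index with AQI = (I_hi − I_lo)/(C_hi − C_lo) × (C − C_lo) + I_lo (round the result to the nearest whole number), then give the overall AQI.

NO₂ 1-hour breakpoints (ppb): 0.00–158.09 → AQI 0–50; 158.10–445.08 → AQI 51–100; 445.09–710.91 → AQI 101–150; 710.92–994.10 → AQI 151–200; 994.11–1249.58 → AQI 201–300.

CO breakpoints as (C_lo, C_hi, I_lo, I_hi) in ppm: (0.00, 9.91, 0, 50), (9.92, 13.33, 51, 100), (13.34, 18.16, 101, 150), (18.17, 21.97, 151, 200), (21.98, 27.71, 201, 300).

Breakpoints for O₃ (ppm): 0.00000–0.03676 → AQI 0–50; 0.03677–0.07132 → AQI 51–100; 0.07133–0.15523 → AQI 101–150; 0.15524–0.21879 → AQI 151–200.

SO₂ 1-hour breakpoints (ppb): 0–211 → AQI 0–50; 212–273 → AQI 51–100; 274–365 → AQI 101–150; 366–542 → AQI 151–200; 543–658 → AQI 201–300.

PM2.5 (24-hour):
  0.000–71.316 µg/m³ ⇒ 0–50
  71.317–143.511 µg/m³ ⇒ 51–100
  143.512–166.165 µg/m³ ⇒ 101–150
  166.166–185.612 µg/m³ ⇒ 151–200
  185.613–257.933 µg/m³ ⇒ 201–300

NO₂ 260.70: bracket 158.10–445.08 → index 51–100; slope 49/286.98, offset 102.60.
AQI = 51 + 49/286.98·102.60 ≈ 68.52 ⇒ 69.
CO 23.82: bracket 21.98–27.71 → index 201–300; slope 99/5.73, offset 1.84.
AQI = 201 + 99/5.73·1.84 ≈ 232.79 ⇒ 233.
O₃: 0.06013 ∈ [0.03677, 0.07132] ↔ index [51, 100].
51 + (0.06013−0.03677)·(100−51)/(0.07132−0.03677) = 51 + 0.02336·49/0.03455 ≈ 84.13, so AQI = 84.
SO₂: 238 lies in 212–273, so I_lo=51, I_hi=100, C_lo=212, C_hi=273.
(100−51)/(273−212) × (238−212) + 51 = 49/61 × 26 + 51 ≈ 71.89 → 72.
PM2.5 105.093: bracket 71.317–143.511 → index 51–100; slope 49/72.194, offset 33.776.
AQI = 51 + 49/72.194·33.776 ≈ 73.92 ⇒ 74.
Sub-indices: NO₂→69, CO→233, O₃→84, SO₂→72, PM2.5→74. Overall AQI = max = 233; dominant pollutant is CO.

233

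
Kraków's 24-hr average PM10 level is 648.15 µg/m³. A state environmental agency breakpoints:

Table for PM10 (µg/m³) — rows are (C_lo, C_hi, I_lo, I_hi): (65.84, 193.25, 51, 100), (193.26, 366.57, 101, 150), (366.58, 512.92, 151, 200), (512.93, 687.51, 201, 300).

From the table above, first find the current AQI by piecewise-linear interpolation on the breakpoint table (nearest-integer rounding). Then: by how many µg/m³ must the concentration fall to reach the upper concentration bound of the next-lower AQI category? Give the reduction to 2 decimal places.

PM10 648.15: bracket 512.93–687.51 → index 201–300; slope 99/174.58, offset 135.22.
AQI = 201 + 99/174.58·135.22 ≈ 277.68 ⇒ 278.
Current AQI 278 is in the Very Unhealthy range (201–300). The next-lower category tops out at AQI 200, whose upper concentration bound is 512.92 µg/m³.
Reduction needed = 648.15 − 512.92 = 135.23 µg/m³.

135.23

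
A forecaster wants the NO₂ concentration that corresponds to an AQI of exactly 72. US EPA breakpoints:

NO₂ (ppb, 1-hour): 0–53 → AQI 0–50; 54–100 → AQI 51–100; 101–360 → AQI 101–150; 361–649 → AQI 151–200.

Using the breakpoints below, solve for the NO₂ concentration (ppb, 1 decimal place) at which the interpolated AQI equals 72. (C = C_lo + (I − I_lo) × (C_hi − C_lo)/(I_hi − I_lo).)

AQI 72 lies in the 51–100 band, which corresponds to 54–100 ppb.
C = 54 + (72−51)×(100−54)/(100−51) = 54 + 21×46/49 ≈ 73.714 ppb → 73.7 ppb to 1 dp.

73.7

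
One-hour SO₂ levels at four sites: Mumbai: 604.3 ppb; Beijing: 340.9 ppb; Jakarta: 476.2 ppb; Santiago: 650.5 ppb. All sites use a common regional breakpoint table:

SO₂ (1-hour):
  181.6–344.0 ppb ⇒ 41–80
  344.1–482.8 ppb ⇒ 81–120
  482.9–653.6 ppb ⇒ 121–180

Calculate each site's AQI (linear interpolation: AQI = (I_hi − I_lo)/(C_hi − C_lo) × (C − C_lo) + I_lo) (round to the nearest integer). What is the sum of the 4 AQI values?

Mumbai: row 482.9–653.6 (AQI 121–180). (180−121)·(604.3−482.9)/(653.6−482.9) + 121 = 59·121.4/170.7 + 121 ≈ 162.96 → 163.
Beijing: 340.9 lies in 181.6–344.0, so I_lo=41, I_hi=80, C_lo=181.6, C_hi=344.0.
(80−41)/(344.0−181.6) × (340.9−181.6) + 41 = 39/162.4 × 159.3 + 41 ≈ 79.26 → 79.
Jakarta: row 344.1–482.8 (AQI 81–120). (120−81)·(476.2−344.1)/(482.8−344.1) + 81 = 39·132.1/138.7 + 81 ≈ 118.14 → 118.
Santiago: 650.5 ∈ [482.9, 653.6] ↔ index [121, 180].
121 + (650.5−482.9)·(180−121)/(653.6−482.9) = 121 + 167.6·59/170.7 ≈ 178.93, so AQI = 179.
AQIs: Mumbai=163, Beijing=79, Jakarta=118, Santiago=179. Sum = 163 + 79 + 118 + 179 = 539.

539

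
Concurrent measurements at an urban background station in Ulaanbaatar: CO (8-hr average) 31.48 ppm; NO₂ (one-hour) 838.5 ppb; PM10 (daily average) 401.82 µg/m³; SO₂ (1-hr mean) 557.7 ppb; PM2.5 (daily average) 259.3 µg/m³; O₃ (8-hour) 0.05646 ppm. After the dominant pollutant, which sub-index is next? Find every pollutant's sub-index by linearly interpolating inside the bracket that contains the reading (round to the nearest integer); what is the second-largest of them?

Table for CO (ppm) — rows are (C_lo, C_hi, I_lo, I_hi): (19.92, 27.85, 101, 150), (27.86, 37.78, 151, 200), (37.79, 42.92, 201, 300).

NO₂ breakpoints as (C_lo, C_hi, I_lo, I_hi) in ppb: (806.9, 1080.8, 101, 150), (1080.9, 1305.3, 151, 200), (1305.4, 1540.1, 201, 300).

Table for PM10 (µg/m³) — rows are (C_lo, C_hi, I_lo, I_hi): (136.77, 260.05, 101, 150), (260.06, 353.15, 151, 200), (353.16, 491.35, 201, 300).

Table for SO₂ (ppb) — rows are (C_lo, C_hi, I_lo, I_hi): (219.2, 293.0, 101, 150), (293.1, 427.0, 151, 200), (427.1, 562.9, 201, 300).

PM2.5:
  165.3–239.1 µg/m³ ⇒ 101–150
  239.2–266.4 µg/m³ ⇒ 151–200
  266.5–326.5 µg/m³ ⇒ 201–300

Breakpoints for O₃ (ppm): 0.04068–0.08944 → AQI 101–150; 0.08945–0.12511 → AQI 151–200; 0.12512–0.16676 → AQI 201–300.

CO: 31.48 lies in 27.86–37.78, so I_lo=151, I_hi=200, C_lo=27.86, C_hi=37.78.
(200−151)/(37.78−27.86) × (31.48−27.86) + 151 = 49/9.92 × 3.62 + 151 ≈ 168.88 → 169.
NO₂: 838.5 ∈ [806.9, 1080.8] ↔ index [101, 150].
101 + (838.5−806.9)·(150−101)/(1080.8−806.9) = 101 + 31.6·49/273.9 ≈ 106.65, so AQI = 107.
PM10: 401.82 lies in 353.16–491.35, so I_lo=201, I_hi=300, C_lo=353.16, C_hi=491.35.
(300−201)/(491.35−353.16) × (401.82−353.16) + 201 = 99/138.19 × 48.66 + 201 ≈ 235.86 → 236.
SO₂: 557.7 lies in 427.1–562.9, so I_lo=201, I_hi=300, C_lo=427.1, C_hi=562.9.
(300−201)/(562.9−427.1) × (557.7−427.1) + 201 = 99/135.8 × 130.6 + 201 ≈ 296.21 → 296.
PM2.5: row 239.2–266.4 (AQI 151–200). (200−151)·(259.3−239.2)/(266.4−239.2) + 151 = 49·20.1/27.2 + 151 ≈ 187.21 → 187.
O₃: 0.05646 ∈ [0.04068, 0.08944] ↔ index [101, 150].
101 + (0.05646−0.04068)·(150−101)/(0.08944−0.04068) = 101 + 0.01578·49/0.04876 ≈ 116.86, so AQI = 117.
Sub-indices: CO→169, NO₂→107, PM10→236, SO₂→296, PM2.5→187, O₃→117. Ranked high→low: 296, 236, 187, 169, 117, 107. Second-highest sub-index = 236.

236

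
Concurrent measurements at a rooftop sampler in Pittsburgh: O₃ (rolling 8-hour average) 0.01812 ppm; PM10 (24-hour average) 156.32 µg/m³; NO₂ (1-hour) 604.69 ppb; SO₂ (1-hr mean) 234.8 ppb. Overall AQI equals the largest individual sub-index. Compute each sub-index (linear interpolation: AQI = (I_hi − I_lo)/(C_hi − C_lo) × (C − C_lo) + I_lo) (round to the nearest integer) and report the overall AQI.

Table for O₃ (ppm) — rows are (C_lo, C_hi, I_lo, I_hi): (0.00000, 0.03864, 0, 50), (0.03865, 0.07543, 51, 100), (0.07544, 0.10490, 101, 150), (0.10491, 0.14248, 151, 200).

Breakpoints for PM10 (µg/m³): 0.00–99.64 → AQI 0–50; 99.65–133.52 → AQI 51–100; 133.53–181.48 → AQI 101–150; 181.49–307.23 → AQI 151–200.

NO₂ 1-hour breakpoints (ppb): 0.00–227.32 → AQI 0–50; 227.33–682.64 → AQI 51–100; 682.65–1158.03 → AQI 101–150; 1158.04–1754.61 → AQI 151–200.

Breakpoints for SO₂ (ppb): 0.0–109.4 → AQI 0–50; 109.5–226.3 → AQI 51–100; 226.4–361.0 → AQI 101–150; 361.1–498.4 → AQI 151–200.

O₃: 0.01812 ∈ [0.00000, 0.03864] ↔ index [0, 50].
0 + (0.01812−0.00000)·(50−0)/(0.03864−0.00000) = 0 + 0.01812·50/0.03864 ≈ 23.45, so AQI = 23.
PM10 156.32: bracket 133.53–181.48 → index 101–150; slope 49/47.95, offset 22.79.
AQI = 101 + 49/47.95·22.79 ≈ 124.29 ⇒ 124.
NO₂: 604.69 ∈ [227.33, 682.64] ↔ index [51, 100].
51 + (604.69−227.33)·(100−51)/(682.64−227.33) = 51 + 377.36·49/455.31 ≈ 91.61, so AQI = 92.
SO₂: 234.8 lies in 226.4–361.0, so I_lo=101, I_hi=150, C_lo=226.4, C_hi=361.0.
(150−101)/(361.0−226.4) × (234.8−226.4) + 101 = 49/134.6 × 8.4 + 101 ≈ 104.06 → 104.
Sub-indices: O₃→23, PM10→124, NO₂→92, SO₂→104. Overall AQI = max = 124; dominant pollutant is PM10.
AQI 124: Unhealthy for Sensitive Groups.

124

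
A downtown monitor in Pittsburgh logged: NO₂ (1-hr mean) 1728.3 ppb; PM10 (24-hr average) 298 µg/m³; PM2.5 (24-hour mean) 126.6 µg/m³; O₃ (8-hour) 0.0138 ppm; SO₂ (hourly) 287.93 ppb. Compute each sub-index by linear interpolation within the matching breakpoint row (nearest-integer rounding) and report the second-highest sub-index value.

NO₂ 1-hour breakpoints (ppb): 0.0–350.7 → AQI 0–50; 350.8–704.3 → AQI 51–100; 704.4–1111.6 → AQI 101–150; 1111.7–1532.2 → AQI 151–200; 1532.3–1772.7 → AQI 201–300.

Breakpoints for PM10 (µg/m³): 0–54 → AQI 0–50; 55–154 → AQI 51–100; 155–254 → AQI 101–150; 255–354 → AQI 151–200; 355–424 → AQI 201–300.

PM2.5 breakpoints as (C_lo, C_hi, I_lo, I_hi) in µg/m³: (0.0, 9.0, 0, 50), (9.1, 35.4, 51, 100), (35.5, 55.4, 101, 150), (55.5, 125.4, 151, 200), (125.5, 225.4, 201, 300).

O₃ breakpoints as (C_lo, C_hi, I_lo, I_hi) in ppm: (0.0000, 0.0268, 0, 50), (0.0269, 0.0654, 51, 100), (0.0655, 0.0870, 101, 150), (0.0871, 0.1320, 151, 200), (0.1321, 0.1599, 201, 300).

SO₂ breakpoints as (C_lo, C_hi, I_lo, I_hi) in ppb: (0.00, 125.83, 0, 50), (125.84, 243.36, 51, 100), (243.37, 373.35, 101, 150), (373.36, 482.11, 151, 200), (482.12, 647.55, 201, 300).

NO₂ 1728.3: bracket 1532.3–1772.7 → index 201–300; slope 99/240.4, offset 196.0.
AQI = 201 + 99/240.4·196.0 ≈ 281.72 ⇒ 282.
PM10: 298 ∈ [255, 354] ↔ index [151, 200].
151 + (298−255)·(200−151)/(354−255) = 151 + 43·49/99 ≈ 172.28, so AQI = 172.
PM2.5: row 125.5–225.4 (AQI 201–300). (300−201)·(126.6−125.5)/(225.4−125.5) + 201 = 99·1.1/99.9 + 201 ≈ 202.09 → 202.
O₃: 0.0138 lies in 0.0000–0.0268, so I_lo=0, I_hi=50, C_lo=0.0000, C_hi=0.0268.
(50−0)/(0.0268−0.0000) × (0.0138−0.0000) + 0 = 50/0.0268 × 0.0138 + 0 ≈ 25.75 → 26.
SO₂: 287.93 ∈ [243.37, 373.35] ↔ index [101, 150].
101 + (287.93−243.37)·(150−101)/(373.35−243.37) = 101 + 44.56·49/129.98 ≈ 117.80, so AQI = 118.
Sub-indices: NO₂→282, PM10→172, PM2.5→202, O₃→26, SO₂→118. Ranked high→low: 282, 202, 172, 118, 26. Second-highest sub-index = 202.

202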